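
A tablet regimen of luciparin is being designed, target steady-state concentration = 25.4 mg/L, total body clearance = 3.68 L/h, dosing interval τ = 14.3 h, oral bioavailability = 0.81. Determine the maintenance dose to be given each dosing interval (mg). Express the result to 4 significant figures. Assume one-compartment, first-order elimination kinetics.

At steady state, F × (Dose/τ) = Css × CL.
Dose = Css × CL × τ / F = 25.4 × 3.680 × 14.3 / 0.81 = 1650 mg

1650 mg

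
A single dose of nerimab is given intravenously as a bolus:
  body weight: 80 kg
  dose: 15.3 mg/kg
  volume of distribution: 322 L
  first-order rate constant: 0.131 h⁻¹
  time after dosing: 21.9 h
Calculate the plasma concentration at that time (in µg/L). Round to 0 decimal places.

Total dose = 15.3 × 80 = 1224 mg
C₀ = Dose / Vd = 1224 / 322 = 3.801 mg/L
C = C₀ · e^(−k·t) = 3.801 × e^(−0.1310 × 21.9)
  = 3.801 × 0.05676 = 0.2157 mg/L
Convert: 0.2157 mg/L × 1000 = 215.7 µg/L

216 µg/L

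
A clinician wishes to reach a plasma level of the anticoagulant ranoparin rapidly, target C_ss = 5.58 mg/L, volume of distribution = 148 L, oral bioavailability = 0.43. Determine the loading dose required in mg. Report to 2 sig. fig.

LD = Css × Vd / F = 5.58 × 148 / 0.43 = 1921 mg

1900 mg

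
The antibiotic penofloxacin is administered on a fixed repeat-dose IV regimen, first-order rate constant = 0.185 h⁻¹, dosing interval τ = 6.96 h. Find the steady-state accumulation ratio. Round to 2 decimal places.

1.38

e^(−kτ) = e^(−0.1850 × 6.96) = 0.2759
Accumulation ratio R = 1 / (1 − e^(−kτ)) = 1 / (1 − 0.2759) = 1.381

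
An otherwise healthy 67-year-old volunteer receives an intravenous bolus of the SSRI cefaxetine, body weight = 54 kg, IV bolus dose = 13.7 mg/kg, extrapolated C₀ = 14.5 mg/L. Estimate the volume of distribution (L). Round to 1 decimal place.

Dose = 13.7 × 54 = 739.8 mg
Vd = Dose / C₀ = 739.8 / 14.5 = 51.02 L

51.0 L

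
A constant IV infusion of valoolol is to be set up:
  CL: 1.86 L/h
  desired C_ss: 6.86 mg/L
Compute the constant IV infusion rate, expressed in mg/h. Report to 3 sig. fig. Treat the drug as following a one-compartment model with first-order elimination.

At steady state, infusion rate R₀ = Css × CL = 6.86 × 1.860 = 12.76 mg/h

12.8 mg/h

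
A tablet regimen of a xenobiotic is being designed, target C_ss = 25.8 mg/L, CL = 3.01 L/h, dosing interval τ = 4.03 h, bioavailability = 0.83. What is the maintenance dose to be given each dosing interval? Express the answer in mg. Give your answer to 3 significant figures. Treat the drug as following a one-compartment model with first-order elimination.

377 mg

At steady state, F × (Dose/τ) = Css × CL.
Dose = Css × CL × τ / F = 25.8 × 3.010 × 4.03 / 0.83 = 377.1 mg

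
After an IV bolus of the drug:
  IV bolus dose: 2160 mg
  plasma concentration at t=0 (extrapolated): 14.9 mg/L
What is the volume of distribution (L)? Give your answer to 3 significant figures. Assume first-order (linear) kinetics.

145 L

Vd = Dose / C₀ = 2160 / 14.9 = 145.0 L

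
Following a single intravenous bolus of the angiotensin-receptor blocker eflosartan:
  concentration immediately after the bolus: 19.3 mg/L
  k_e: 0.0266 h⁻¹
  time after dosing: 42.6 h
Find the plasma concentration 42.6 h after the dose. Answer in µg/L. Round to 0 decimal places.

6215 µg/L

C = C₀ · e^(−k·t) = 19.30 × e^(−0.02660 × 42.6)
  = 19.30 × 0.3220 = 6.215 mg/L
Convert: 6.215 mg/L × 1000 = 6215 µg/L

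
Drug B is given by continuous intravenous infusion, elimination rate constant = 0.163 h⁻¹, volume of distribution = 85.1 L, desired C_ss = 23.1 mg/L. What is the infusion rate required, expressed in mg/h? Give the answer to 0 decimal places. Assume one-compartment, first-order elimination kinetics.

320 mg/h

CL = k × Vd = 0.1630 × 85.1 = 13.87 L/h
At steady state, infusion rate R₀ = Css × CL = 23.1 × 13.87 = 320.4 mg/h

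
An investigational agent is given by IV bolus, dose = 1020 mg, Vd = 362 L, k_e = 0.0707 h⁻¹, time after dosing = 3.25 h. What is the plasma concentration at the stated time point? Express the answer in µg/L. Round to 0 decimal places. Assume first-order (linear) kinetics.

2239 µg/L

C₀ = Dose / Vd = 1020 / 362 = 2.818 mg/L
C = C₀ · e^(−k·t) = 2.818 × e^(−0.07070 × 3.25)
  = 2.818 × 0.7947 = 2.239 mg/L
Convert: 2.239 mg/L × 1000 = 2239 µg/L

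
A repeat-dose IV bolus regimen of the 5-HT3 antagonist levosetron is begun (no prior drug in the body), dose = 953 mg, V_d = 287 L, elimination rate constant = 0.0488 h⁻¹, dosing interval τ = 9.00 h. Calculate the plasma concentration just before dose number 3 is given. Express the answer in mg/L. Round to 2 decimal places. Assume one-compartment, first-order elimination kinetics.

C₀ per dose = Dose / Vd = 953 / 287 = 3.321 mg/L
Fraction remaining after one interval: r = e^(−kτ) = e^(−0.04880 × 9.00) = 0.6446
Before dose 3, 2 doses have been given (aged 1τ, 2τ).
C_trough = C₀ × (r + r²) = 3.321 × (0.6446 + 0.4155) = 3.521 mg/L

3.52 mg/L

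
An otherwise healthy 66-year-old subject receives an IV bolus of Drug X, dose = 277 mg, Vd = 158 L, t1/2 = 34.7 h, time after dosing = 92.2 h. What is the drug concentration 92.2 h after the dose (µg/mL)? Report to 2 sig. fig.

C₀ = Dose / Vd = 277.0 / 158 = 1.753 mg/L
k = ln2 / t½ = 0.693147 / 34.7 = 0.01998 h⁻¹
C = C₀ · e^(−k·t) = 1.753 × e^(−0.01998 × 92.2)
  = 1.753 × 0.1585 = 0.2779 mg/L
(0.2779 mg/L = 0.2779 µg/mL)

0.28 µg/mL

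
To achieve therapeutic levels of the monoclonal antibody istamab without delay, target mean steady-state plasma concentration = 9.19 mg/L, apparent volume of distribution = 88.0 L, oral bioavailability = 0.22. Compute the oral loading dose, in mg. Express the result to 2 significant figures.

LD = Css × Vd / F = 9.19 × 88.0 / 0.22 = 3676 mg

3700 mg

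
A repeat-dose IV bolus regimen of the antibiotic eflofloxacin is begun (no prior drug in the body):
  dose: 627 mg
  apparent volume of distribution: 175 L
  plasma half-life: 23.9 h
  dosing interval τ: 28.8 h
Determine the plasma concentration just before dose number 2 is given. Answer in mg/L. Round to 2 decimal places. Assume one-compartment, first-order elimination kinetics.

1.55 mg/L

C₀ per dose = Dose / Vd = 627 / 175 = 3.583 mg/L
k = ln2 / t½ = 0.693147 / 23.9 = 0.02900 h⁻¹
Fraction remaining after one interval: r = e^(−kτ) = e^(−0.02900 × 28.8) = 0.4338
Before dose 2, 1 dose has been given (aged 1τ).
C_trough = C₀ × r = 3.583 × 0.4338 = 1.554 mg/L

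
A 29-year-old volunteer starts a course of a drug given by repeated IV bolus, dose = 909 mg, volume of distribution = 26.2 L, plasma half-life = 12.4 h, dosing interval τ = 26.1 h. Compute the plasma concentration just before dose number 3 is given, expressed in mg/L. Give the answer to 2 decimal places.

C₀ per dose = Dose / Vd = 909 / 26.2 = 34.69 mg/L
k = ln2 / t½ = 0.693147 / 12.4 = 0.05590 h⁻¹
Fraction remaining after one interval: r = e^(−kτ) = e^(−0.05590 × 26.1) = 0.2325
Before dose 3, 2 doses have been given (aged 1τ, 2τ).
C_trough = C₀ × (r + r²) = 34.69 × (0.2325 + 0.05406) = 9.941 mg/L

9.94 mg/L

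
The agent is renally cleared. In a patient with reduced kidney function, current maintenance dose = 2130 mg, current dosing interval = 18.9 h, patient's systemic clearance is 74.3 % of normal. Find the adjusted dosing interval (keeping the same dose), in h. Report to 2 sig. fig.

To keep the same average steady-state level, dosing rate must scale with clearance.
CL ratio = 74.3 / 100 = 0.7430
New interval (same dose) = 18.9 / 0.7430 = 25.44 h

25 h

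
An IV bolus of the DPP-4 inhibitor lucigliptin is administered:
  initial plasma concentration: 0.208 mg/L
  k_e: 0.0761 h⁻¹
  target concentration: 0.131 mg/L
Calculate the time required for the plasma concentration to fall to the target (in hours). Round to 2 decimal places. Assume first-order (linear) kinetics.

t = ln(C₀ / C) / k = ln(0.2080 / 0.131) / 0.07610
  = ln(1.588) / 0.07610 = 0.4625 / 0.07610 = 6.078 h

6.08 h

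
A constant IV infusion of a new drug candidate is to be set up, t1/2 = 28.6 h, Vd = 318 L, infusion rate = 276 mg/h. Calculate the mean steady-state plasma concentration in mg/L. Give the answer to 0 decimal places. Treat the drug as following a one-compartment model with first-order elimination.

36 mg/L

k = ln2 / t½ = 0.693147 / 28.6 = 0.02424 h⁻¹
CL = k × Vd = 0.02424 × 318 = 7.708 L/h
At steady state Css = R₀ / CL = 276 / 7.708 = 35.81 mg/L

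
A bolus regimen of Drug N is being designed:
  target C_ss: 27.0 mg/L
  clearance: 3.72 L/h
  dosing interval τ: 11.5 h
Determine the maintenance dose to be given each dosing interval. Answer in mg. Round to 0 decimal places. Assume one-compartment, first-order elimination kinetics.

At steady state, Dose/τ = Css × CL.
Dose = Css × CL × τ = 27.0 × 3.720 × 11.5 = 1155 mg

1155 mg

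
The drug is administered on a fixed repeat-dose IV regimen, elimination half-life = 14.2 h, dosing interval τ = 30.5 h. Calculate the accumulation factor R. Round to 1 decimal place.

k = ln2 / t½ = 0.693147 / 14.2 = 0.04881 h⁻¹
e^(−kτ) = e^(−0.04881 × 30.5) = 0.2257
Accumulation ratio R = 1 / (1 − e^(−kτ)) = 1 / (1 − 0.2257) = 1.291

1.3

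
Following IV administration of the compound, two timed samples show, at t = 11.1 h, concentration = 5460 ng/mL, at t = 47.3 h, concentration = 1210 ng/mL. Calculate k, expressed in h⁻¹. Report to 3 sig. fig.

k = ln(C₁/C₂) / (t₂ − t₁) = ln(5460/1210) / (47.3 − 11.1)
  = 1.507 / 36.20 = 0.04163 h⁻¹

0.0416 h⁻¹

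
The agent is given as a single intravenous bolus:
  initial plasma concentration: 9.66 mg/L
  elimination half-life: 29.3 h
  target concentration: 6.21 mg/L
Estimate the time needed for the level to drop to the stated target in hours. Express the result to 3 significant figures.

k = ln2 / t½ = 0.693147 / 29.3 = 0.02366 h⁻¹
t = ln(C₀ / C) / k = ln(9.660 / 6.21) / 0.02366
  = ln(1.556) / 0.02366 = 0.4421 / 0.02366 = 18.69 h

18.7 h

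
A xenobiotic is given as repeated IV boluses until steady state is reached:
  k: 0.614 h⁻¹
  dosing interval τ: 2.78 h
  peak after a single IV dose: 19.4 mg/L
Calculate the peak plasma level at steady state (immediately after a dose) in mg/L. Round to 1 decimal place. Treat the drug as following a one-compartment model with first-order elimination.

23.7 mg/L

e^(−kτ) = e^(−0.6140 × 2.78) = 0.1814
Accumulation ratio R = 1 / (1 − e^(−kτ)) = 1 / (1 − 0.1814) = 1.222
Steady-state peak = C₀ × R = 19.4 × 1.222 = 23.71 mg/L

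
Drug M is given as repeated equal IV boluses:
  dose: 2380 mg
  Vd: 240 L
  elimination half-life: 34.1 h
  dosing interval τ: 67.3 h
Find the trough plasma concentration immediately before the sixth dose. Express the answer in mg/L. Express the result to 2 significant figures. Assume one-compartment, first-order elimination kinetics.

C₀ per dose = Dose / Vd = 2380 / 240 = 9.917 mg/L
k = ln2 / t½ = 0.693147 / 34.1 = 0.02033 h⁻¹
Fraction remaining after one interval: r = e^(−kτ) = e^(−0.02033 × 67.3) = 0.2546
Before dose 6, 5 doses have been given (aged 1τ, 2τ, 3τ, 4τ, 5τ).
C_trough = C₀ × (r + r² + … + r^5) = C₀ × r(1−r^5)/(1−r)
        = 9.917 × 0.2546 × (1 − 0.001070) / (1 − 0.2546) = 3.384 mg/L

3.4 mg/L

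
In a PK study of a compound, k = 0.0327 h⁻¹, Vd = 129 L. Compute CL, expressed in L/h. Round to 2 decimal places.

CL = k × Vd = 0.0327 × 129 = 4.218 L/h

4.22 L/h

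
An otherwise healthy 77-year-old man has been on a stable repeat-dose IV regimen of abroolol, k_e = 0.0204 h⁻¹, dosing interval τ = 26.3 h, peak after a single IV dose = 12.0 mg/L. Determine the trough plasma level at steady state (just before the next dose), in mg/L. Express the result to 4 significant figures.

e^(−kτ) = e^(−0.02040 × 26.3) = 0.5848
Accumulation ratio R = 1 / (1 − e^(−kτ)) = 1 / (1 − 0.5848) = 2.408
Steady-state trough = C₀ × R × e^(−kτ) = 12.0 × 2.408 × 0.5848 = 16.90 mg/L

16.90 mg/L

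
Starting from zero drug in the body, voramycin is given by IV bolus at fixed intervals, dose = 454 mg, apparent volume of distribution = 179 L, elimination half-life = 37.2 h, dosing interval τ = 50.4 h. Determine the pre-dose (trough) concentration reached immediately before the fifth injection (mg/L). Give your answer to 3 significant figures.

1.59 mg/L

C₀ per dose = Dose / Vd = 454 / 179 = 2.536 mg/L
k = ln2 / t½ = 0.693147 / 37.2 = 0.01863 h⁻¹
Fraction remaining after one interval: r = e^(−kτ) = e^(−0.01863 × 50.4) = 0.3910
Before dose 5, 4 doses have been given (aged 1τ, 2τ, 3τ, 4τ).
C_trough = C₀ × (r + r² + … + r^4) = C₀ × r(1−r^4)/(1−r)
        = 2.536 × 0.3910 × (1 − 0.02337) / (1 − 0.3910) = 1.590 mg/L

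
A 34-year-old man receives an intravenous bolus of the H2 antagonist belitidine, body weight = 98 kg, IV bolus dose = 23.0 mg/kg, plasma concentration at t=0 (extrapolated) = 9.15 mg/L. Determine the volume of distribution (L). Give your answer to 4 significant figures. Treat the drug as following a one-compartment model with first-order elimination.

246.3 L

Dose = 23.0 × 98 = 2254 mg
Vd = Dose / C₀ = 2254 / 9.15 = 246.3 L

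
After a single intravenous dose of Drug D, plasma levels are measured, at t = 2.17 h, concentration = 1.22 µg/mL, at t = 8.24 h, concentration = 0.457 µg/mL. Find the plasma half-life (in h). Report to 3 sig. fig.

k = ln(C₁/C₂) / (t₂ − t₁) = ln(1.22/0.457) / (8.24 − 2.17)
  = 0.9819 / 6.070 = 0.1618 h⁻¹
t½ = ln2 / k = 0.693147 / 0.1618 = 4.284 h

4.28 h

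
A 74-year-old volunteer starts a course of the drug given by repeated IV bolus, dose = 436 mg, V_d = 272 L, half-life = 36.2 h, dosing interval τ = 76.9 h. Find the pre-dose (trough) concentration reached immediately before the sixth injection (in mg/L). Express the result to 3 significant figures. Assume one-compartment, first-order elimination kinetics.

0.477 mg/L

C₀ per dose = Dose / Vd = 436 / 272 = 1.603 mg/L
k = ln2 / t½ = 0.693147 / 36.2 = 0.01915 h⁻¹
Fraction remaining after one interval: r = e^(−kτ) = e^(−0.01915 × 76.9) = 0.2293
Before dose 6, 5 doses have been given (aged 1τ, 2τ, 3τ, 4τ, 5τ).
C_trough = C₀ × (r + r² + … + r^5) = C₀ × r(1−r^5)/(1−r)
        = 1.603 × 0.2293 × (1 − 0.0006339) / (1 − 0.2293) = 0.4766 mg/L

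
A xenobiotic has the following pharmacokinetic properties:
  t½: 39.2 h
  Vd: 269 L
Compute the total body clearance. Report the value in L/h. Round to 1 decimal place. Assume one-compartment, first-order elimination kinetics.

4.8 L/h

k = ln2 / t½ = 0.693147 / 39.2 = 0.01768 h⁻¹
CL = k × Vd = 0.01768 × 269 = 4.756 L/h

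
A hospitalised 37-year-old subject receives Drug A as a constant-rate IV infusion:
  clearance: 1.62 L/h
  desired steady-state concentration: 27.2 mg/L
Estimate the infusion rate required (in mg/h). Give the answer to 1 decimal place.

44.1 mg/h

At steady state, infusion rate R₀ = Css × CL = 27.2 × 1.620 = 44.06 mg/h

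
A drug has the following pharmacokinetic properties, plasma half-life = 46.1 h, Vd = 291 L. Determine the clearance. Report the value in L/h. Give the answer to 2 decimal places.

4.38 L/h

k = ln2 / t½ = 0.693147 / 46.1 = 0.01504 h⁻¹
CL = k × Vd = 0.01504 × 291 = 4.377 L/h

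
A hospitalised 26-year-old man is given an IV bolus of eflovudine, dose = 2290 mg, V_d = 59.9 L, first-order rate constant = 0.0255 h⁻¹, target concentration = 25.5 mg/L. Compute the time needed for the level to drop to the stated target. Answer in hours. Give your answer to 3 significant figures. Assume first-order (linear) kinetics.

C₀ = Dose / Vd = 2290 / 59.9 = 38.23 mg/L
t = ln(C₀ / C) / k = ln(38.23 / 25.5) / 0.02550
  = ln(1.499) / 0.02550 = 0.4048 / 0.02550 = 15.87 h

15.9 h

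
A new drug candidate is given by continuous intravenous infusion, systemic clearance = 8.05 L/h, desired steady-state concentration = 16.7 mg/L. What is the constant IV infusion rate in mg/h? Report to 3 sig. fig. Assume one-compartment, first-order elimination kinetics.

At steady state, infusion rate R₀ = Css × CL = 16.7 × 8.050 = 134.4 mg/h

134 mg/h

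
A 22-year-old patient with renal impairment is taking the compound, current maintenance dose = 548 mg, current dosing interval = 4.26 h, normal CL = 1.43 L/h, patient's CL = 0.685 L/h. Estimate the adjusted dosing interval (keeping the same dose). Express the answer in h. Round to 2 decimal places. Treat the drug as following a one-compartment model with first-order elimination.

To keep the same average steady-state level, dosing rate must scale with clearance.
CL ratio = 0.685 / 1.43 = 0.4790
New interval (same dose) = 4.26 / 0.4790 = 8.894 h

8.89 h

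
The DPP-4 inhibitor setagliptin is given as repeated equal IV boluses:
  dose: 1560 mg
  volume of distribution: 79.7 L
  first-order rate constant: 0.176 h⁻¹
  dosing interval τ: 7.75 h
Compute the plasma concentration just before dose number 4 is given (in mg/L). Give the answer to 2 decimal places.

C₀ per dose = Dose / Vd = 1560 / 79.7 = 19.57 mg/L
Fraction remaining after one interval: r = e^(−kτ) = e^(−0.1760 × 7.75) = 0.2556
Before dose 4, 3 doses have been given (aged 1τ, 2τ, 3τ).
C_trough = C₀ × (r + r² + … + r^3) = C₀ × r(1−r^3)/(1−r)
        = 19.57 × 0.2556 × (1 − 0.01670) / (1 − 0.2556) = 6.607 mg/L

6.61 mg/L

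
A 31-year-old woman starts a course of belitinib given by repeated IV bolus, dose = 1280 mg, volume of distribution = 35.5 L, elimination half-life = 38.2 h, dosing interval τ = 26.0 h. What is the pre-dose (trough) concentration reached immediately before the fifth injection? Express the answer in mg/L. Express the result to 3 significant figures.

50.7 mg/L

C₀ per dose = Dose / Vd = 1280 / 35.5 = 36.06 mg/L
k = ln2 / t½ = 0.693147 / 38.2 = 0.01815 h⁻¹
Fraction remaining after one interval: r = e^(−kτ) = e^(−0.01815 × 26.0) = 0.6238
Before dose 5, 4 doses have been given (aged 1τ, 2τ, 3τ, 4τ).
C_trough = C₀ × (r + r² + … + r^4) = C₀ × r(1−r^4)/(1−r)
        = 36.06 × 0.6238 × (1 − 0.1514) / (1 − 0.6238) = 50.74 mg/L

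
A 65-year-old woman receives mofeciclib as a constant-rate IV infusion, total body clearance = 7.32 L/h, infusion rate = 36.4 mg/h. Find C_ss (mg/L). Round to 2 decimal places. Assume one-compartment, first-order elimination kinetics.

At steady state Css = R₀ / CL = 36.4 / 7.320 = 4.973 mg/L

4.97 mg/L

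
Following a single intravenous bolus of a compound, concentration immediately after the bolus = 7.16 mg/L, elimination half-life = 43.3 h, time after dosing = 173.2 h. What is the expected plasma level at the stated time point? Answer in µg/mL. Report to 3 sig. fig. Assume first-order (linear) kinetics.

0.448 µg/mL

k = ln2 / t½ = 0.693147 / 43.3 = 0.01601 h⁻¹
t / t½ = 173.2 / 43.3 = 4 half-lives
C = C₀ × (1/2)^4 = 7.160 × 0.06250 = 0.4475 mg/L
(0.4475 mg/L = 0.4475 µg/mL)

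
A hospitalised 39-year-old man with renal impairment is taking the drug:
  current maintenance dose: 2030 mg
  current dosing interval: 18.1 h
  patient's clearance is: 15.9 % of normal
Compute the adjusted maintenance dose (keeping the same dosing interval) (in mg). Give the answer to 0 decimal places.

To keep the same average steady-state level, dosing rate must scale with clearance.
CL ratio = 15.9 / 100 = 0.1590
New dose (same interval) = 2030 × 0.1590 = 322.8 mg

323 mg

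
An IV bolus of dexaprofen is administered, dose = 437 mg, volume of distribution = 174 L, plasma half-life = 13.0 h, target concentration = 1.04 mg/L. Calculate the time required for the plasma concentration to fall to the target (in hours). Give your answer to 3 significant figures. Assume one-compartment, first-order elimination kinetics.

16.5 h

C₀ = Dose / Vd = 437.0 / 174 = 2.511 mg/L
k = ln2 / t½ = 0.693147 / 13.0 = 0.05332 h⁻¹
t = ln(C₀ / C) / k = ln(2.511 / 1.04) / 0.05332
  = ln(2.414) / 0.05332 = 0.8813 / 0.05332 = 16.53 h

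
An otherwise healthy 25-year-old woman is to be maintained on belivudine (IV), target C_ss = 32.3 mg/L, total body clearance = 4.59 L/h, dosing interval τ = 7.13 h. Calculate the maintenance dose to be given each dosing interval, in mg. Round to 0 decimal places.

1057 mg

At steady state, Dose/τ = Css × CL.
Dose = Css × CL × τ = 32.3 × 4.590 × 7.13 = 1057 mg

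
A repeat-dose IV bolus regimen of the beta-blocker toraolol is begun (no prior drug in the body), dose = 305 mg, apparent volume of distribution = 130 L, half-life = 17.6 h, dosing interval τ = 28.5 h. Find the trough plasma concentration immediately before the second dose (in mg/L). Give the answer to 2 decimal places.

0.76 mg/L

C₀ per dose = Dose / Vd = 305 / 130 = 2.346 mg/L
k = ln2 / t½ = 0.693147 / 17.6 = 0.03938 h⁻¹
Fraction remaining after one interval: r = e^(−kτ) = e^(−0.03938 × 28.5) = 0.3255
Before dose 2, 1 dose has been given (aged 1τ).
C_trough = C₀ × r = 2.346 × 0.3255 = 0.7636 mg/L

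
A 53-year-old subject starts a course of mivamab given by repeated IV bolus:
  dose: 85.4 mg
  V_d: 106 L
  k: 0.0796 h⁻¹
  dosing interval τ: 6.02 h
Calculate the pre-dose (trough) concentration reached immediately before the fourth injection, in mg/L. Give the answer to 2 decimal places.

C₀ per dose = Dose / Vd = 85.4 / 106 = 0.8057 mg/L
Fraction remaining after one interval: r = e^(−kτ) = e^(−0.07960 × 6.02) = 0.6193
Before dose 4, 3 doses have been given (aged 1τ, 2τ, 3τ).
C_trough = C₀ × (r + r² + … + r^3) = C₀ × r(1−r^3)/(1−r)
        = 0.8057 × 0.6193 × (1 − 0.2375) / (1 − 0.6193) = 0.9994 mg/L

1.00 mg/L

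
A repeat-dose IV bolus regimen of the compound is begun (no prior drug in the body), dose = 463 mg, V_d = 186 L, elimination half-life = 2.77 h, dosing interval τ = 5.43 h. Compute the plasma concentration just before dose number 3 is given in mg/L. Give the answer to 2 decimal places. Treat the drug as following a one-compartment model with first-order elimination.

C₀ per dose = Dose / Vd = 463 / 186 = 2.489 mg/L
k = ln2 / t½ = 0.693147 / 2.77 = 0.2502 h⁻¹
Fraction remaining after one interval: r = e^(−kτ) = e^(−0.2502 × 5.43) = 0.2570
Before dose 3, 2 doses have been given (aged 1τ, 2τ).
C_trough = C₀ × (r + r²) = 2.489 × (0.2570 + 0.06605) = 0.8041 mg/L

0.80 mg/L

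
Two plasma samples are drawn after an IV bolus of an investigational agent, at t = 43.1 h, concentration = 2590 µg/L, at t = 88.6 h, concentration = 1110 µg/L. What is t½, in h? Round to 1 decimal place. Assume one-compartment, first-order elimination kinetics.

k = ln(C₁/C₂) / (t₂ − t₁) = ln(2590/1110) / (88.6 − 43.1)
  = 0.8473 / 45.50 = 0.01862 h⁻¹
t½ = ln2 / k = 0.693147 / 0.01862 = 37.23 h

37.2 h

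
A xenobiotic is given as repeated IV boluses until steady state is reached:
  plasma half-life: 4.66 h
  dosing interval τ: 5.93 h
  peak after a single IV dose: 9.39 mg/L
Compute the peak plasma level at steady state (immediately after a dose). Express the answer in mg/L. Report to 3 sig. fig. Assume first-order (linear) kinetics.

k = ln2 / t½ = 0.693147 / 4.66 = 0.1487 h⁻¹
e^(−kτ) = e^(−0.1487 × 5.93) = 0.4140
Accumulation ratio R = 1 / (1 − e^(−kτ)) = 1 / (1 − 0.4140) = 1.706
Steady-state peak = C₀ × R = 9.39 × 1.706 = 16.02 mg/L

16.0 mg/L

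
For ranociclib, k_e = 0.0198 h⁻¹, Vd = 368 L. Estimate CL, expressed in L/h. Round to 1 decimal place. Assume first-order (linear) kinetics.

7.3 L/h

CL = k × Vd = 0.0198 × 368 = 7.286 L/h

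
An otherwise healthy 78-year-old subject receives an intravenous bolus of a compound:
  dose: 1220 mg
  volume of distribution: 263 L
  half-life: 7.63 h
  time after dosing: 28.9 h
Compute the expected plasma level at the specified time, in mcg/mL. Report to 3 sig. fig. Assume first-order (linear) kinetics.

C₀ = Dose / Vd = 1220 / 263 = 4.639 mg/L
k = ln2 / t½ = 0.693147 / 7.63 = 0.09084 h⁻¹
C = C₀ · e^(−k·t) = 4.639 × e^(−0.09084 × 28.9)
  = 4.639 × 0.07242 = 0.3360 mg/L
(0.3360 mg/L = 0.3360 mcg/mL)

0.336 mcg/mL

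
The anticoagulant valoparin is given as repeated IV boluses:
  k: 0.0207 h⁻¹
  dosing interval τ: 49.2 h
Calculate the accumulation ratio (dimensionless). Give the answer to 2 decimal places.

e^(−kτ) = e^(−0.02070 × 49.2) = 0.3612
Accumulation ratio R = 1 / (1 − e^(−kτ)) = 1 / (1 − 0.3612) = 1.565

1.57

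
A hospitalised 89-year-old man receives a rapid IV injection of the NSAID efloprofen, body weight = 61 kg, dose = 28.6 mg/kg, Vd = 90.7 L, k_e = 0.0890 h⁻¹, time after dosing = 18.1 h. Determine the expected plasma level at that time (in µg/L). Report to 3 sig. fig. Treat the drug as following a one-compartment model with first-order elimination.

3840 µg/L

Total dose = 28.6 × 61 = 1745 mg
C₀ = Dose / Vd = 1745 / 90.7 = 19.24 mg/L
C = C₀ · e^(−k·t) = 19.24 × e^(−0.08900 × 18.1)
  = 19.24 × 0.1997 = 3.842 mg/L
Convert: 3.842 mg/L × 1000 = 3842 µg/L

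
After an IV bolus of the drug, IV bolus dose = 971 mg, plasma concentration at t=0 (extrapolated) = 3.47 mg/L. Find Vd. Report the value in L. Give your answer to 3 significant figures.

Vd = Dose / C₀ = 971.0 / 3.47 = 279.8 L

280 L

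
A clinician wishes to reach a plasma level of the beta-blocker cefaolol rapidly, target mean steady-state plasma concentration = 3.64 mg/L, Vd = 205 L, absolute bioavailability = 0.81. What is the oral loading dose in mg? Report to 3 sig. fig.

921 mg

LD = Css × Vd / F = 3.64 × 205 / 0.81 = 921.2 mg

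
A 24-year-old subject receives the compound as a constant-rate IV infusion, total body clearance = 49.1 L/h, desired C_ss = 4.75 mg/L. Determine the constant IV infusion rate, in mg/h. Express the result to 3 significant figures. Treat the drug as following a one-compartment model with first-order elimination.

233 mg/h

At steady state, infusion rate R₀ = Css × CL = 4.75 × 49.10 = 233.2 mg/h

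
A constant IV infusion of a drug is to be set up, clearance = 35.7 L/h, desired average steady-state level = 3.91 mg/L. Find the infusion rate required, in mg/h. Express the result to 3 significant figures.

140 mg/h

At steady state, infusion rate R₀ = Css × CL = 3.91 × 35.70 = 139.6 mg/h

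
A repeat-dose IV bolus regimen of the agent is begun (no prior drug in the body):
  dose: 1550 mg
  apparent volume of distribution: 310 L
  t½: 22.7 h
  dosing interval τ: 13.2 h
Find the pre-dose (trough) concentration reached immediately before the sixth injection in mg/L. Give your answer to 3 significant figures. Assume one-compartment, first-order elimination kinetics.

C₀ per dose = Dose / Vd = 1550 / 310 = 5.000 mg/L
k = ln2 / t½ = 0.693147 / 22.7 = 0.03054 h⁻¹
Fraction remaining after one interval: r = e^(−kτ) = e^(−0.03054 × 13.2) = 0.6682
Before dose 6, 5 doses have been given (aged 1τ, 2τ, 3τ, 4τ, 5τ).
C_trough = C₀ × (r + r² + … + r^5) = C₀ × r(1−r^5)/(1−r)
        = 5.000 × 0.6682 × (1 − 0.1332) / (1 − 0.6682) = 8.728 mg/L

8.73 mg/L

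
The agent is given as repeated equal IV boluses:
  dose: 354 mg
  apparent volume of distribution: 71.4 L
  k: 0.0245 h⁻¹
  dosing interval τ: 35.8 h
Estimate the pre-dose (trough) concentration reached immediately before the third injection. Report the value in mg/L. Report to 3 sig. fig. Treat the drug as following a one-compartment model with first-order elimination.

C₀ per dose = Dose / Vd = 354 / 71.4 = 4.958 mg/L
Fraction remaining after one interval: r = e^(−kτ) = e^(−0.02450 × 35.8) = 0.4160
Before dose 3, 2 doses have been given (aged 1τ, 2τ).
C_trough = C₀ × (r + r²) = 4.958 × (0.4160 + 0.1731) = 2.921 mg/L

2.92 mg/L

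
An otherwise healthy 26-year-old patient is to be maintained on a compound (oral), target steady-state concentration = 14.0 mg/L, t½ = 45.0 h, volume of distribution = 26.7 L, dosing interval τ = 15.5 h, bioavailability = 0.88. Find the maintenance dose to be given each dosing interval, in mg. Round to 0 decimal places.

101 mg

k = ln2 / t½ = 0.693147 / 45.0 = 0.01540 h⁻¹
CL = k × Vd = 0.01540 × 26.7 = 0.4112 L/h
At steady state, F × (Dose/τ) = Css × CL.
Dose = Css × CL × τ / F = 14.0 × 0.4112 × 15.5 / 0.88 = 101.4 mg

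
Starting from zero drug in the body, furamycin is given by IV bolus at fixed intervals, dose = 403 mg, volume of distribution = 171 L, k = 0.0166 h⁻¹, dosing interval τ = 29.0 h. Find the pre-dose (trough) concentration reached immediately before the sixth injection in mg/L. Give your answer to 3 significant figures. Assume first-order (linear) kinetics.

C₀ per dose = Dose / Vd = 403 / 171 = 2.357 mg/L
Fraction remaining after one interval: r = e^(−kτ) = e^(−0.01660 × 29.0) = 0.6179
Before dose 6, 5 doses have been given (aged 1τ, 2τ, 3τ, 4τ, 5τ).
C_trough = C₀ × (r + r² + … + r^5) = C₀ × r(1−r^5)/(1−r)
        = 2.357 × 0.6179 × (1 − 0.09007) / (1 − 0.6179) = 3.468 mg/L

3.47 mg/L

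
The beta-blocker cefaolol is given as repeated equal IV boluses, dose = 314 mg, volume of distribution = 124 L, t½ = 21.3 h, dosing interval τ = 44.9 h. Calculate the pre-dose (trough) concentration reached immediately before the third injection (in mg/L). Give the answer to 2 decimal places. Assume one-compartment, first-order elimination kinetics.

C₀ per dose = Dose / Vd = 314 / 124 = 2.532 mg/L
k = ln2 / t½ = 0.693147 / 21.3 = 0.03254 h⁻¹
Fraction remaining after one interval: r = e^(−kτ) = e^(−0.03254 × 44.9) = 0.2320
Before dose 3, 2 doses have been given (aged 1τ, 2τ).
C_trough = C₀ × (r + r²) = 2.532 × (0.2320 + 0.05382) = 0.7237 mg/L

0.72 mg/L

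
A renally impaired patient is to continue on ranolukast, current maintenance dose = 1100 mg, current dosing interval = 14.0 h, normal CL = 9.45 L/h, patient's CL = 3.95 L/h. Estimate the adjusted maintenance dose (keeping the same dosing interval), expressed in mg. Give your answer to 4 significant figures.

To keep the same average steady-state level, dosing rate must scale with clearance.
CL ratio = 3.95 / 9.45 = 0.4180
New dose (same interval) = 1100 × 0.4180 = 459.8 mg

459.8 mg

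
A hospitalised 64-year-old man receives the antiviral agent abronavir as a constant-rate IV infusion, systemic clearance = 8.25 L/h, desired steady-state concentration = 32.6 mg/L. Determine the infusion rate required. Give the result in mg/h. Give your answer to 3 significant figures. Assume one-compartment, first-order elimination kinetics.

269 mg/h

At steady state, infusion rate R₀ = Css × CL = 32.6 × 8.250 = 269.0 mg/h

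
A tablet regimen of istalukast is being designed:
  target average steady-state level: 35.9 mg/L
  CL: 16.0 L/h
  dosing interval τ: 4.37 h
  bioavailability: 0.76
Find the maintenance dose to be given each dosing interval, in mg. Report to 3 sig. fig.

At steady state, F × (Dose/τ) = Css × CL.
Dose = Css × CL × τ / F = 35.9 × 16.00 × 4.37 / 0.76 = 3303 mg

3300 mg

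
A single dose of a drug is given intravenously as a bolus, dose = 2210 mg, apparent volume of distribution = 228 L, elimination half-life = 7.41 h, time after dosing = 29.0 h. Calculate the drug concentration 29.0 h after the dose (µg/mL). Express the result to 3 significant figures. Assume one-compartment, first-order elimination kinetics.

C₀ = Dose / Vd = 2210 / 228 = 9.693 mg/L
k = ln2 / t½ = 0.693147 / 7.41 = 0.09354 h⁻¹
C = C₀ · e^(−k·t) = 9.693 × e^(−0.09354 × 29.0)
  = 9.693 × 0.06636 = 0.6432 mg/L
(0.6432 mg/L = 0.6432 µg/mL)

0.643 µg/mL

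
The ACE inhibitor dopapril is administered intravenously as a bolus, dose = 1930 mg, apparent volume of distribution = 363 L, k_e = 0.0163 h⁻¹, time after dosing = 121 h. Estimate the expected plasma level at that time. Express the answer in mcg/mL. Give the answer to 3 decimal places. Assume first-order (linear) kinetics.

C₀ = Dose / Vd = 1930 / 363 = 5.317 mg/L
C = C₀ · e^(−k·t) = 5.317 × e^(−0.01630 × 121)
  = 5.317 × 0.1391 = 0.7396 mg/L
(0.7396 mg/L = 0.7396 mcg/mL)

0.740 mcg/mL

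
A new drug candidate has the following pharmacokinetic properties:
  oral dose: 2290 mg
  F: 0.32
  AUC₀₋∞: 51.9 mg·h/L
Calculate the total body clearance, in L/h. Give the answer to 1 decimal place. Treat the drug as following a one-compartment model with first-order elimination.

CL = F·Dose / AUC = 0.32 × 2290 / 51.9 = 14.12 L/h

14.1 L/h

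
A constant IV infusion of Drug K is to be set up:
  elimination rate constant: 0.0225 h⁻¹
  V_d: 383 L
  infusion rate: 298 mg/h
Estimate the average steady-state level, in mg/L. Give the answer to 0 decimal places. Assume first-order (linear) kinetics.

CL = k × Vd = 0.02250 × 383 = 8.618 L/h
At steady state Css = R₀ / CL = 298 / 8.618 = 34.58 mg/L

35 mg/L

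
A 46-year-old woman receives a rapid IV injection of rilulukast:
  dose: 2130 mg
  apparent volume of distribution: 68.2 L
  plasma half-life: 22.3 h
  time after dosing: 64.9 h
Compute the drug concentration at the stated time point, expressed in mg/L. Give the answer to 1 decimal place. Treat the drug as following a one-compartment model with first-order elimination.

4.2 mg/L

C₀ = Dose / Vd = 2130 / 68.2 = 31.23 mg/L
k = ln2 / t½ = 0.693147 / 22.3 = 0.03108 h⁻¹
C = C₀ · e^(−k·t) = 31.23 × e^(−0.03108 × 64.9)
  = 31.23 × 0.1330 = 4.154 mg/L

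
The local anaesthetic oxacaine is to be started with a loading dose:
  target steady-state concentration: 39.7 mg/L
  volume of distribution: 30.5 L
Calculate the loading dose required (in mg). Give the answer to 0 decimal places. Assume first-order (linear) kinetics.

1211 mg

LD = Css × Vd = 39.7 × 30.5 = 1211 mg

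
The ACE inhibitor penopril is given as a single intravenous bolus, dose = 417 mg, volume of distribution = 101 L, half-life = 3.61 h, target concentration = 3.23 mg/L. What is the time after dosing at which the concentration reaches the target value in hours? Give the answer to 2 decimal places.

1.28 h

C₀ = Dose / Vd = 417.0 / 101 = 4.129 mg/L
k = ln2 / t½ = 0.693147 / 3.61 = 0.1920 h⁻¹
t = ln(C₀ / C) / k = ln(4.129 / 3.23) / 0.1920
  = ln(1.278) / 0.1920 = 0.2453 / 0.1920 = 1.278 h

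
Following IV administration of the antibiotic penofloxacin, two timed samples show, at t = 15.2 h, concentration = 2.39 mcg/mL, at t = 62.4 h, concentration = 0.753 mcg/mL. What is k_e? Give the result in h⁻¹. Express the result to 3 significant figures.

k = ln(C₁/C₂) / (t₂ − t₁) = ln(2.39/0.753) / (62.4 − 15.2)
  = 1.155 / 47.20 = 0.02447 h⁻¹

0.0245 h⁻¹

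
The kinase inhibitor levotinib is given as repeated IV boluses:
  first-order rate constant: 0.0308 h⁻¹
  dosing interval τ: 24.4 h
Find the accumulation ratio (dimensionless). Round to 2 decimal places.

1.89

e^(−kτ) = e^(−0.03080 × 24.4) = 0.4716
Accumulation ratio R = 1 / (1 − e^(−kτ)) = 1 / (1 − 0.4716) = 1.893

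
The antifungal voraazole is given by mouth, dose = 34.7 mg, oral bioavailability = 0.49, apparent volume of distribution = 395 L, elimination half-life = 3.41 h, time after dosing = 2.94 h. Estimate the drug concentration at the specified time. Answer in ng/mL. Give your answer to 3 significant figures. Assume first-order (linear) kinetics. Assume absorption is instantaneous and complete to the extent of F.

23.7 ng/mL

Amount reaching circulation = F × Dose = 0.49 × 34.70 = 17.00 mg
C₀ = F·Dose / Vd = 17.00 / 395 = 0.04304 mg/L
k = ln2 / t½ = 0.693147 / 3.41 = 0.2033 h⁻¹
C = C₀ · e^(−k·t) = 0.04304 × e^(−0.2033 × 2.94)
  = 0.04304 × 0.5501 = 0.02368 mg/L
Convert: 0.02368 mg/L × 1000 = 23.68 ng/mL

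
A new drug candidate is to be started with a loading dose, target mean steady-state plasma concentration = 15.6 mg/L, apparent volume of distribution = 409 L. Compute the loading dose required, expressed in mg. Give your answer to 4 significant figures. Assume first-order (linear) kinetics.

LD = Css × Vd = 15.6 × 409 = 6380 mg

6380 mg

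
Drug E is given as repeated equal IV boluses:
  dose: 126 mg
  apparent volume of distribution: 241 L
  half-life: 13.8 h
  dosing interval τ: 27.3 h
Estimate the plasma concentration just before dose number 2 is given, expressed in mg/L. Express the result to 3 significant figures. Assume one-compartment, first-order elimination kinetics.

C₀ per dose = Dose / Vd = 126 / 241 = 0.5228 mg/L
k = ln2 / t½ = 0.693147 / 13.8 = 0.05023 h⁻¹
Fraction remaining after one interval: r = e^(−kτ) = e^(−0.05023 × 27.3) = 0.2538
Before dose 2, 1 dose has been given (aged 1τ).
C_trough = C₀ × r = 0.5228 × 0.2538 = 0.1327 mg/L

0.133 mg/L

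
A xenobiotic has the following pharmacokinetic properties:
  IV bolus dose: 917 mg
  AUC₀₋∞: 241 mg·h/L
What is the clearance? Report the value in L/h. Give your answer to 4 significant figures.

3.805 L/h

CL = Dose / AUC = 917 / 241 = 3.805 L/h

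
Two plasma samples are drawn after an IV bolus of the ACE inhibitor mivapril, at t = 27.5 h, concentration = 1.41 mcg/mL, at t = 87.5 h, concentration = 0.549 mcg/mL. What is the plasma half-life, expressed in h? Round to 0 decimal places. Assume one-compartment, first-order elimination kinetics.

44 h

k = ln(C₁/C₂) / (t₂ − t₁) = ln(1.41/0.549) / (87.5 − 27.5)
  = 0.9432 / 60.00 = 0.01572 h⁻¹
t½ = ln2 / k = 0.693147 / 0.01572 = 44.09 h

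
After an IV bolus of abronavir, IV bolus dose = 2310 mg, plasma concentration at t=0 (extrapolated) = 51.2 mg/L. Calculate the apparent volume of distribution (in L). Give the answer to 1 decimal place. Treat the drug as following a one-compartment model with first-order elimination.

Vd = Dose / C₀ = 2310 / 51.2 = 45.12 L

45.1 L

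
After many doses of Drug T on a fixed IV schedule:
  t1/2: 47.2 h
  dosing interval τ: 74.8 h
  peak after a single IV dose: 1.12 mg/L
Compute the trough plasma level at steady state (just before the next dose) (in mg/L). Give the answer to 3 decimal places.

k = ln2 / t½ = 0.693147 / 47.2 = 0.01469 h⁻¹
e^(−kτ) = e^(−0.01469 × 74.8) = 0.3333
Accumulation ratio R = 1 / (1 − e^(−kτ)) = 1 / (1 − 0.3333) = 1.500
Steady-state trough = C₀ × R × e^(−kτ) = 1.12 × 1.500 × 0.3333 = 0.5599 mg/L

0.560 mg/L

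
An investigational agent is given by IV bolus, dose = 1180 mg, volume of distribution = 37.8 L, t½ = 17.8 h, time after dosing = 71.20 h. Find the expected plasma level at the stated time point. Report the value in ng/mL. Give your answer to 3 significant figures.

1950 ng/mL

C₀ = Dose / Vd = 1180 / 37.8 = 31.22 mg/L
k = ln2 / t½ = 0.693147 / 17.8 = 0.03894 h⁻¹
t / t½ = 71.20 / 17.8 = 4 half-lives
C = C₀ × (1/2)^4 = 31.22 × 0.06250 = 1.951 mg/L
Convert: 1.951 mg/L × 1000 = 1951 ng/mL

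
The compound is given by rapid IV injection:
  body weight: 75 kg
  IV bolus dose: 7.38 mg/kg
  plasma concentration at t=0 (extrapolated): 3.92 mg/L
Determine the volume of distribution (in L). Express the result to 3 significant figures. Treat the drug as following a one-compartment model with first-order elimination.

Dose = 7.38 × 75 = 553.5 mg
Vd = Dose / C₀ = 553.5 / 3.92 = 141.2 L

141 L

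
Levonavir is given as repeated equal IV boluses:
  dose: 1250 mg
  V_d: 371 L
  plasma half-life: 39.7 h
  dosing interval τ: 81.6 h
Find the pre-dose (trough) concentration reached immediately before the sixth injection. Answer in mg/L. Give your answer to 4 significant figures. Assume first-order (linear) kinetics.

1.067 mg/L

C₀ per dose = Dose / Vd = 1250 / 371 = 3.369 mg/L
k = ln2 / t½ = 0.693147 / 39.7 = 0.01746 h⁻¹
Fraction remaining after one interval: r = e^(−kτ) = e^(−0.01746 × 81.6) = 0.2406
Before dose 6, 5 doses have been given (aged 1τ, 2τ, 3τ, 4τ, 5τ).
C_trough = C₀ × (r + r² + … + r^5) = C₀ × r(1−r^5)/(1−r)
        = 3.369 × 0.2406 × (1 − 0.0008063) / (1 − 0.2406) = 1.067 mg/L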